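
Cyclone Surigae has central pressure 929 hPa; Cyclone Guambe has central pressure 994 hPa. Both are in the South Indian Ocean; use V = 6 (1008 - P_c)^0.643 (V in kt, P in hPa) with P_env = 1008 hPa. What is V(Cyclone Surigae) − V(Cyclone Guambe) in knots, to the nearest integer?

67 kt

Cyclone Surigae: ΔP = 79; V ≈ 6 × 79^0.643 ≈ 99.62 kt.
Cyclone Guambe: ΔP = 14; V ≈ 6 × 14^0.643 ≈ 32.74 kt.
Difference ≈ 99.62 − 32.74 = 66.88 → 67 kt.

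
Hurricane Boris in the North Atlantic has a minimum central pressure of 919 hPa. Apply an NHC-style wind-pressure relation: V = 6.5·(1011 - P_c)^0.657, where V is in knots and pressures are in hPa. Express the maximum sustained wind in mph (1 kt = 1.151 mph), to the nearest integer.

ΔP = 1011 − 919 = 92 hPa.
V ≈ 6.5 × 92^0.657 = 6.5 × 19.508 ≈ 126.801 kt.
126.801 × 1.151 ≈ 145.95 mph → 146 mph.

146 mph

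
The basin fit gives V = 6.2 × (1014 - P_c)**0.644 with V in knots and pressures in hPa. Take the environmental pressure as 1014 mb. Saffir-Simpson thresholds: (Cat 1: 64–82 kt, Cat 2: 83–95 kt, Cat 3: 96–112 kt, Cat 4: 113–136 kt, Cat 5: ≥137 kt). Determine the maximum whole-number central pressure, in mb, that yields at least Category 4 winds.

923 mb

Category 4 begins at V = 113 kt.
Required ΔP = (113/6.2)^(1/0.644) = 18.226^1.553 ≈ 90.70 mb.
P_c ≤ 1014 − 90.70 = 923.30, so the highest integer P_c is 923 mb.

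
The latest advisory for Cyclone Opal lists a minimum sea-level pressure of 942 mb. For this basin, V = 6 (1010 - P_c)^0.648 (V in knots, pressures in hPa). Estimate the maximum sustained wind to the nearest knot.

92 kt

ΔP = 1010 − 942 = 68 mb.
68^0.648 ≈ 15.398.
V ≈ 6 × 15.398 ≈ 92.4 kt.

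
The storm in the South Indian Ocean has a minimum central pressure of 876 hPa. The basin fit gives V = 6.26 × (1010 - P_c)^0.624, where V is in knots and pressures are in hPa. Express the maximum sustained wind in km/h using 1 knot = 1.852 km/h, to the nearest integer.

246 km/h

ΔP = 1010 − 876 = 134 hPa.
V ≈ 6.26 × 134^0.624 = 6.26 × 21.248 ≈ 133.011 kt.
133.011 × 1.852 ≈ 246.34 km/h → 246 km/h.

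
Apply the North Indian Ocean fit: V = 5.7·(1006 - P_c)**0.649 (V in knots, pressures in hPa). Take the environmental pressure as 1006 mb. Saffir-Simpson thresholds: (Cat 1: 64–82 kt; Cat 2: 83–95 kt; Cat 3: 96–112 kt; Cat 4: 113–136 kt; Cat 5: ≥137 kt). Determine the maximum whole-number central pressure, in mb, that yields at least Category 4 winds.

906 mb

Category 4 begins at V = 113 kt.
Required ΔP = (113/5.7)^(1/0.649) = 19.825^1.541 ≈ 99.72 mb.
P_c ≤ 1006 − 99.72 = 906.28, so the highest integer P_c is 906 mb.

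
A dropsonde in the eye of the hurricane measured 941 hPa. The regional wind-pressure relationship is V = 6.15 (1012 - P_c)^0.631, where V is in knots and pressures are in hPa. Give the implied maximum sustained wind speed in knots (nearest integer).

ΔP = 1012 − 941 = 71 hPa.
71^0.631 ≈ 14.728.
V ≈ 6.15 × 14.728 ≈ 90.6 kt.

91 kt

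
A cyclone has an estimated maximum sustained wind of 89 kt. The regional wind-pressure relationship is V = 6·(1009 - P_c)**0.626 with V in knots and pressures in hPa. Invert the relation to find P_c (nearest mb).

935 mb

ΔP = (V / 6)^(1/0.626) = (89/6)^1.597.
89/6 = 14.833; 14.833^1.597 ≈ 74.30 mb.
P_c = 1009 − 74.30 = 934.70 ≈ 935 mb.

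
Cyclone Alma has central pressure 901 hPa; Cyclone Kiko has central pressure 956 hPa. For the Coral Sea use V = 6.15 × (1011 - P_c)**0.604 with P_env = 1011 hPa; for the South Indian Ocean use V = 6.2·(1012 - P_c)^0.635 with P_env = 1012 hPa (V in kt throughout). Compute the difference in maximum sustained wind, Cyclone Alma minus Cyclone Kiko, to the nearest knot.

Cyclone Alma: ΔP = 110; V ≈ 6.15 × 110^0.604 ≈ 105.17 kt.
Cyclone Kiko: ΔP = 56; V ≈ 6.2 × 56^0.635 ≈ 79.89 kt.
Difference ≈ 105.17 − 79.89 = 25.28 → 25 kt.

25 kt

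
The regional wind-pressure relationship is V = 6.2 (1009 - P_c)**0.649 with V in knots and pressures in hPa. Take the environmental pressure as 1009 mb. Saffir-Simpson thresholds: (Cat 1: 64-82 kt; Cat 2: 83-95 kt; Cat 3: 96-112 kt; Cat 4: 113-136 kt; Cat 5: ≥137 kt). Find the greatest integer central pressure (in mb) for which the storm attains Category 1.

Category 1 begins at V = 64 kt.
Required ΔP = (64/6.2)^(1/0.649) = 10.323^1.541 ≈ 36.48 mb.
P_c ≤ 1009 − 36.48 = 972.52, so the highest integer P_c is 972 mb.

972 mb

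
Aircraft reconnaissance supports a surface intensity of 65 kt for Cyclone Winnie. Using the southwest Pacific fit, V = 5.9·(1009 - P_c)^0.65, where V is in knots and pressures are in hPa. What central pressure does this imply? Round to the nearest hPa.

ΔP = (V / 5.9)^(1/0.65) = (65/5.9)^1.538.
65/5.9 = 11.017; 11.017^1.538 ≈ 40.10 hPa.
P_c = 1009 − 40.10 = 968.90 ≈ 969 hPa.

969 hPa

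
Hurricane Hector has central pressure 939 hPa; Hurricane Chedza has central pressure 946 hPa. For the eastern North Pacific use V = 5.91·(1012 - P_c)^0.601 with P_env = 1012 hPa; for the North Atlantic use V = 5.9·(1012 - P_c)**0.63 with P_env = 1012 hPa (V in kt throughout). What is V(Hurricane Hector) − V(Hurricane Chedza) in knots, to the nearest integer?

Hurricane Hector: ΔP = 73; V ≈ 5.91 × 73^0.601 ≈ 77.88 kt.
Hurricane Chedza: ΔP = 66; V ≈ 5.9 × 66^0.63 ≈ 82.64 kt.
Difference ≈ 77.88 − 82.64 = -4.76 → -5 kt.

-5 kt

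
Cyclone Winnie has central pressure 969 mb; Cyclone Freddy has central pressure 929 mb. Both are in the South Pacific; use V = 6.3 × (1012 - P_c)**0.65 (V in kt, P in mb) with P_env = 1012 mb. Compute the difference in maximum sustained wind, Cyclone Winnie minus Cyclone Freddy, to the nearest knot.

Cyclone Winnie: ΔP = 43; V ≈ 6.3 × 43^0.65 ≈ 72.63 kt.
Cyclone Freddy: ΔP = 83; V ≈ 6.3 × 83^0.65 ≈ 111.36 kt.
Difference ≈ 72.63 − 111.36 = -38.73 → -39 kt.

-39 kt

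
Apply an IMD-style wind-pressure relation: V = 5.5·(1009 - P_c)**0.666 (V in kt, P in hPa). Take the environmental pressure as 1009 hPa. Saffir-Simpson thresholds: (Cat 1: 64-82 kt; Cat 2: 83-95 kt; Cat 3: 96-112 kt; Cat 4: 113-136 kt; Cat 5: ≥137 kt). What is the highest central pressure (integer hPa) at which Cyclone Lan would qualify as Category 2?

Category 2 begins at V = 83 kt.
Required ΔP = (83/5.5)^(1/0.666) = 15.091^1.502 ≈ 58.86 hPa.
P_c ≤ 1009 − 58.86 = 950.14, so the highest integer P_c is 950 hPa.

950 hPa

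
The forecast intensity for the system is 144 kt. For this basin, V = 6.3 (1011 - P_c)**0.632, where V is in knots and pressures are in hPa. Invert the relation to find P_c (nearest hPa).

ΔP = (V / 6.3)^(1/0.632) = (144/6.3)^1.582.
144/6.3 = 22.857; 22.857^1.582 ≈ 141.37 hPa.
P_c = 1011 − 141.37 = 869.63 ≈ 870 hPa.

870 hPa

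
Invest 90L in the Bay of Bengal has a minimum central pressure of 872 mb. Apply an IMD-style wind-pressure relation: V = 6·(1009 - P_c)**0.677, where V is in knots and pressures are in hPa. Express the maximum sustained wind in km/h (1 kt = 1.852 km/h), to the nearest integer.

ΔP = 1009 − 872 = 137 mb.
V ≈ 6 × 137^0.677 = 6 × 27.961 ≈ 167.769 kt.
167.769 × 1.852 ≈ 310.71 km/h → 311 km/h.

311 km/h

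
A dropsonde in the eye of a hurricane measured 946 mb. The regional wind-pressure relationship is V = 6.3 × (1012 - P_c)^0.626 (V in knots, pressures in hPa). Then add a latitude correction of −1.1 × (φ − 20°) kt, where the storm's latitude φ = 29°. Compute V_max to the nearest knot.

77 kt

ΔP = 1012 − 946 = 66 mb.
66^0.626 ≈ 13.773.
V ≈ 6.3 × 13.773 ≈ 86.8 kt.
Latitude correction: −1.1 × (29 − 20) = -9.9 kt.
Corrected V ≈ 76.9 kt → 77 kt.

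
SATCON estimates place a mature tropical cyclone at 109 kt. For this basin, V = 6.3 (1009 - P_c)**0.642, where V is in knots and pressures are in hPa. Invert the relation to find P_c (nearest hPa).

924 hPa

ΔP = (V / 6.3)^(1/0.642) = (109/6.3)^1.558.
109/6.3 = 17.302; 17.302^1.558 ≈ 84.82 hPa.
P_c = 1009 − 84.82 = 924.18 ≈ 924 hPa.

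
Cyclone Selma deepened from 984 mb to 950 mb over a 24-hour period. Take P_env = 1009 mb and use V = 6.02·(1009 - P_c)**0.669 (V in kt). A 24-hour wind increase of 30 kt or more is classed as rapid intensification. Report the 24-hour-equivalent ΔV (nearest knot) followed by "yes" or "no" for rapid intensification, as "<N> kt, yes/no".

40 kt, yes

V₁: ΔP = 25, V ≈ 6.02 × 25^0.669 ≈ 51.86 kt.
V₂: ΔP = 59, V ≈ 6.02 × 59^0.669 ≈ 92.11 kt.
ΔV over 24 h = 40.25 kt → 24 h equivalent = 40.25 × 24/24 ≈ 40.25 kt.
40 kt ≥ 30 kt ⇒ rapid intensification.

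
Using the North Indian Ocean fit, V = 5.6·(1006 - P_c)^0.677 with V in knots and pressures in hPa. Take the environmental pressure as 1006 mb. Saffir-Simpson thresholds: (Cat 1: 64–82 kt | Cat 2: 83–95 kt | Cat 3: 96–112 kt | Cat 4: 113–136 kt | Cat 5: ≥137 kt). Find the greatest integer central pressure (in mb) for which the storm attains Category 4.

921 mb

Category 4 begins at V = 113 kt.
Required ΔP = (113/5.6)^(1/0.677) = 20.179^1.477 ≈ 84.62 mb.
P_c ≤ 1006 − 84.62 = 921.38, so the highest integer P_c is 921 mb.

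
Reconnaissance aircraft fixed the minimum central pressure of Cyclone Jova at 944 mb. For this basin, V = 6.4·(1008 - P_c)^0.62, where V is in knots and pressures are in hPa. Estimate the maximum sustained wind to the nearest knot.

84 kt

ΔP = 1008 − 944 = 64 mb.
64^0.62 ≈ 13.177.
V ≈ 6.4 × 13.177 ≈ 84.3 kt.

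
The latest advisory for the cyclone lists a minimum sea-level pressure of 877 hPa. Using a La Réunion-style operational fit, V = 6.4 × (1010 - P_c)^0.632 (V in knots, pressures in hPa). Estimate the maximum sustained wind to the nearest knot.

ΔP = 1010 − 877 = 133 hPa.
133^0.632 ≈ 21.992.
V ≈ 6.4 × 21.992 ≈ 140.8 kt.

141 kt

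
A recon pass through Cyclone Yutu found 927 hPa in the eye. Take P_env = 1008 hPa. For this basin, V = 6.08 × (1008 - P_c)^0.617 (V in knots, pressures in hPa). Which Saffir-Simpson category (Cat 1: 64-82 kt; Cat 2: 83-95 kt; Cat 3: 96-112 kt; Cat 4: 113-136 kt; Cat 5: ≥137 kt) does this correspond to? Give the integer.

2

ΔP = 1008 − 927 = 81 hPa.
V ≈ 6.08 × 81^0.617 = 6.08 × 15.05 ≈ 92 kt.
92 kt falls in the Category 2 band.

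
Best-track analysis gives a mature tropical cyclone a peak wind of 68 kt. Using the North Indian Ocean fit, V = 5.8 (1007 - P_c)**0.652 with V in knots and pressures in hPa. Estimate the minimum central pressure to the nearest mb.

ΔP = (V / 5.8)^(1/0.652) = (68/5.8)^1.534.
68/5.8 = 11.724; 11.724^1.534 ≈ 43.62 mb.
P_c = 1007 − 43.62 = 963.38 ≈ 963 mb.

963 mb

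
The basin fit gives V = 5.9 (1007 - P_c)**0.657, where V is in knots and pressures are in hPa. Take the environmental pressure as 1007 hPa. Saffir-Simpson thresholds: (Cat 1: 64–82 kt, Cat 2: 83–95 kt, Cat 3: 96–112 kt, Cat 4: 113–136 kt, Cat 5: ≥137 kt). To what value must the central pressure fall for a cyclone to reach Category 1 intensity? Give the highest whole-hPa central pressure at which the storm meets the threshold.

Category 1 begins at V = 64 kt.
Required ΔP = (64/5.9)^(1/0.657) = 10.847^1.522 ≈ 37.66 hPa.
P_c ≤ 1007 − 37.66 = 969.34, so the highest integer P_c is 969 hPa.

969 hPa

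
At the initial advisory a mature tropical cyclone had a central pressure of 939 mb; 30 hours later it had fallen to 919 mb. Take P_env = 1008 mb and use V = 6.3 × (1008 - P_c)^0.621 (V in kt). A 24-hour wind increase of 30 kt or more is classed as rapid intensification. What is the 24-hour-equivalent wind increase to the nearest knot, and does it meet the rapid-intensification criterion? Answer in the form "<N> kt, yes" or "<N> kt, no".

V₁: ΔP = 69, V ≈ 6.3 × 69^0.621 ≈ 87.35 kt.
V₂: ΔP = 89, V ≈ 6.3 × 89^0.621 ≈ 102.31 kt.
ΔV over 30 h = 14.96 kt → 24 h equivalent = 14.96 × 24/30 ≈ 11.97 kt.
12 kt < 30 kt ⇒ not rapid intensification.

12 kt, no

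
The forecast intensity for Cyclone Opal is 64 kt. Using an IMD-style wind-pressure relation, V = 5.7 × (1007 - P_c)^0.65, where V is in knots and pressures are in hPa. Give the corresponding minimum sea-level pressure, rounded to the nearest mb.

ΔP = (V / 5.7)^(1/0.65) = (64/5.7)^1.538.
64/5.7 = 11.228; 11.228^1.538 ≈ 41.29 mb.
P_c = 1007 − 41.29 = 965.71 ≈ 966 mb.

966 mb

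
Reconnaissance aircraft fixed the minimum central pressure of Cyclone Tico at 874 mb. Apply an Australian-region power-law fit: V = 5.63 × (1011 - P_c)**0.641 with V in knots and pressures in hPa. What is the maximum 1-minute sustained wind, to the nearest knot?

ΔP = 1011 − 874 = 137 mb.
137^0.641 ≈ 23.423.
V ≈ 5.63 × 23.423 ≈ 131.9 kt.

132 kt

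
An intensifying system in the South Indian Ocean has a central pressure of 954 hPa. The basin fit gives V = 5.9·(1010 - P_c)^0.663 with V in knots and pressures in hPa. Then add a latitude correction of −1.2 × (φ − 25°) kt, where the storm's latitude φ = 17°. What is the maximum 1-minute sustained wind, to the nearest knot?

ΔP = 1010 − 954 = 56 hPa.
56^0.663 ≈ 14.423.
V ≈ 5.9 × 14.423 ≈ 85.1 kt.
Latitude correction: −1.2 × (17 − 25) = 9.6 kt.
Corrected V ≈ 94.7 kt → 95 kt.

95 kt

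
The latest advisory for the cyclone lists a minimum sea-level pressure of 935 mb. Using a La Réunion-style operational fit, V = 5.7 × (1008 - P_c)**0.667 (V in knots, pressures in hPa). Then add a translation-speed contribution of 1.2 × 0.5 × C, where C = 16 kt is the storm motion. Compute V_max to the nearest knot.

ΔP = 1008 − 935 = 73 mb.
73^0.667 ≈ 17.492.
V ≈ 5.7 × 17.492 ≈ 99.7 kt.
Translation term: 1.2 × 0.5 × 16 = 9.6 kt.
Corrected V ≈ 109.3 kt → 109 kt.

109 kt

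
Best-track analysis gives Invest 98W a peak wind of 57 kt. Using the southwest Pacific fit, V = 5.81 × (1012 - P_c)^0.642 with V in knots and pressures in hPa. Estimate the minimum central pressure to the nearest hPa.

977 hPa

ΔP = (V / 5.81)^(1/0.642) = (57/5.81)^1.558.
57/5.81 = 9.811; 9.811^1.558 ≈ 35.05 hPa.
P_c = 1012 − 35.05 = 976.95 ≈ 977 hPa.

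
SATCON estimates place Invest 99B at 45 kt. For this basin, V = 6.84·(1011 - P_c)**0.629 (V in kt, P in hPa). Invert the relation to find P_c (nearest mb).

991 mb

ΔP = (V / 6.84)^(1/0.629) = (45/6.84)^1.590.
45/6.84 = 6.579; 6.579^1.590 ≈ 19.99 mb.
P_c = 1011 − 19.99 = 991.01 ≈ 991 mb.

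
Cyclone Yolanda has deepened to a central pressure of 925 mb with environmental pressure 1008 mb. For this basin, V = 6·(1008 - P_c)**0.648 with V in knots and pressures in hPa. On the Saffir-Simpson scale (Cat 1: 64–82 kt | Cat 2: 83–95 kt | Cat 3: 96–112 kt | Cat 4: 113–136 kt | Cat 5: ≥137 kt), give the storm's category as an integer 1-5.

3

ΔP = 1008 − 925 = 83 mb.
V ≈ 6 × 83^0.648 = 6 × 17.52 ≈ 105 kt.
105 kt falls in the Category 3 band.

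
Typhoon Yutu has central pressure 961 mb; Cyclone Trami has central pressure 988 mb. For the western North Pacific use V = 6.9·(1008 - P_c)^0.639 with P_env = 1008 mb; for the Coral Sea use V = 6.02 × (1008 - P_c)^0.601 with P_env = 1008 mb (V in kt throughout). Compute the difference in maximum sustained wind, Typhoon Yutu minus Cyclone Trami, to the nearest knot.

Typhoon Yutu: ΔP = 47; V ≈ 6.9 × 47^0.639 ≈ 80.78 kt.
Cyclone Trami: ΔP = 20; V ≈ 6.02 × 20^0.601 ≈ 36.43 kt.
Difference ≈ 80.78 − 36.43 = 44.35 → 44 kt.

44 kt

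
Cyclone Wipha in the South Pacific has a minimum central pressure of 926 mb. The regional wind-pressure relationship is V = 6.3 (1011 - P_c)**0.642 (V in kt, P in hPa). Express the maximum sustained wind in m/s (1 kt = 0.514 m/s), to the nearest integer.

ΔP = 1011 − 926 = 85 mb.
V ≈ 6.3 × 85^0.642 = 6.3 × 17.326 ≈ 109.151 kt.
109.151 × 0.514 ≈ 56.10 m/s → 56 m/s.

56 m/s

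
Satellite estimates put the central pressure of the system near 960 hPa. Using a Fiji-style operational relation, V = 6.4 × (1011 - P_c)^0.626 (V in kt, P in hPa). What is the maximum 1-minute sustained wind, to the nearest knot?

ΔP = 1011 − 960 = 51 hPa.
51^0.626 ≈ 11.720.
V ≈ 6.4 × 11.720 ≈ 75.0 kt.

75 kt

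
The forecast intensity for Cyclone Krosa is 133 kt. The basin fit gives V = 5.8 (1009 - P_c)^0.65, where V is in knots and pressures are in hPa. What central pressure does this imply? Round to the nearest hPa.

ΔP = (V / 5.8)^(1/0.65) = (133/5.8)^1.538.
133/5.8 = 22.931; 22.931^1.538 ≈ 123.87 hPa.
P_c = 1009 − 123.87 = 885.13 ≈ 885 hPa.

885 hPa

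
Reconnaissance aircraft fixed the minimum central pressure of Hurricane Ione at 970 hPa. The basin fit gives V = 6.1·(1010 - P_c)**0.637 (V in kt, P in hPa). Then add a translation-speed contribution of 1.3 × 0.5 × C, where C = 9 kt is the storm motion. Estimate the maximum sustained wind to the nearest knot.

70 kt

ΔP = 1010 − 970 = 40 hPa.
40^0.637 ≈ 10.484.
V ≈ 6.1 × 10.484 ≈ 64.0 kt.
Translation term: 1.3 × 0.5 × 9 = 5.85 kt.
Corrected V ≈ 69.85 kt → 70 kt.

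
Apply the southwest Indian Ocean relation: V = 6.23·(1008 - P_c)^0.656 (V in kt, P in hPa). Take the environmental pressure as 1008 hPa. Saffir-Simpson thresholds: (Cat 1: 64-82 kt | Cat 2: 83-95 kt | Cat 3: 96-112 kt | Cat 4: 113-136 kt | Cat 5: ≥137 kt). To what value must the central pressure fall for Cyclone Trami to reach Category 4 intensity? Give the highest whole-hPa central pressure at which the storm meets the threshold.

925 hPa

Category 4 begins at V = 113 kt.
Required ΔP = (113/6.23)^(1/0.656) = 18.138^1.524 ≈ 82.91 hPa.
P_c ≤ 1008 − 82.91 = 925.09, so the highest integer P_c is 925 hPa.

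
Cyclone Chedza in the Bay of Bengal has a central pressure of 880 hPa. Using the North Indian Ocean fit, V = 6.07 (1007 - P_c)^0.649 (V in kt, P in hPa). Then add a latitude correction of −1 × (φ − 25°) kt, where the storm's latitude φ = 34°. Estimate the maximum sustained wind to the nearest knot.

132 kt

ΔP = 1007 − 880 = 127 hPa.
127^0.649 ≈ 23.194.
V ≈ 6.07 × 23.194 ≈ 140.8 kt.
Latitude correction: −1 × (34 − 25) = -9 kt.
Corrected V ≈ 131.8 kt → 132 kt.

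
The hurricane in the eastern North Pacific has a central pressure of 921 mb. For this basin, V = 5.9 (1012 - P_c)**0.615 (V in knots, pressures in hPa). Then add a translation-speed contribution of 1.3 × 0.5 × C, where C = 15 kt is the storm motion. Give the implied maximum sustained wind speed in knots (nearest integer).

ΔP = 1012 − 921 = 91 mb.
91^0.615 ≈ 16.025.
V ≈ 5.9 × 16.025 ≈ 94.6 kt.
Translation term: 1.3 × 0.5 × 15 = 9.75 kt.
Corrected V ≈ 104.35 kt → 104 kt.

104 kt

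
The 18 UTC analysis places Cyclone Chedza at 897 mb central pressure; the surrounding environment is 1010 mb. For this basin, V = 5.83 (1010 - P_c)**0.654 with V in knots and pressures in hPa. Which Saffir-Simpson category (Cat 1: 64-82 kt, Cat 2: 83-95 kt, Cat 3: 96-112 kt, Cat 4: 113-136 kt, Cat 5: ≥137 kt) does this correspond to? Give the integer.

ΔP = 1010 − 897 = 113 mb.
V ≈ 5.83 × 113^0.654 = 5.83 × 22.01 ≈ 128 kt.
128 kt falls in the Category 4 band.

4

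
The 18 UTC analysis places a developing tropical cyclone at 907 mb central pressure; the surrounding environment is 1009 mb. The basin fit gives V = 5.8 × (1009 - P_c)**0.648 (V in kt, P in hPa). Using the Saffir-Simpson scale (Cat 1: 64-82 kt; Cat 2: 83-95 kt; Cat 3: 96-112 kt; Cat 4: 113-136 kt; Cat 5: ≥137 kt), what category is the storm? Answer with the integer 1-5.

ΔP = 1009 − 907 = 102 mb.
V ≈ 5.8 × 102^0.648 = 5.8 × 20.03 ≈ 116 kt.
116 kt falls in the Category 4 band.

4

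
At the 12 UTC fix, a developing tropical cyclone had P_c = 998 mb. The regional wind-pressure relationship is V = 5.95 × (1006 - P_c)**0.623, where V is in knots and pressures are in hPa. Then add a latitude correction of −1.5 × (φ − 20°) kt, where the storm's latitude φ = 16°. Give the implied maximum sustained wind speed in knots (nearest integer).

ΔP = 1006 − 998 = 8 mb.
8^0.623 ≈ 3.653.
V ≈ 5.95 × 3.653 ≈ 21.7 kt.
Latitude correction: −1.5 × (16 − 20) = 6 kt.
Corrected V ≈ 27.7 kt → 28 kt.

28 kt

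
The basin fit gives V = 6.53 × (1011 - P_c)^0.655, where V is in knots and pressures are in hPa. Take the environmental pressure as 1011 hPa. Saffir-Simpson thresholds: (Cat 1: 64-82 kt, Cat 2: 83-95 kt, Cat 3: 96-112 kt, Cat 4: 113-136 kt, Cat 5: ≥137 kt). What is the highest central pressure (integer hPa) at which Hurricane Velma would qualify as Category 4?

933 hPa

Category 4 begins at V = 113 kt.
Required ΔP = (113/6.53)^(1/0.655) = 17.305^1.527 ≈ 77.68 hPa.
P_c ≤ 1011 − 77.68 = 933.32, so the highest integer P_c is 933 hPa.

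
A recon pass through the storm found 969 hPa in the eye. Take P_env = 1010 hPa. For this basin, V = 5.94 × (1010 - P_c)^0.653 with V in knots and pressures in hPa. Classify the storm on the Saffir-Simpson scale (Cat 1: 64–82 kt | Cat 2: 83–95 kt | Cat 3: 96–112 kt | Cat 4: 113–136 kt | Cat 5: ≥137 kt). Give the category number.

1

ΔP = 1010 − 969 = 41 hPa.
V ≈ 5.94 × 41^0.653 = 5.94 × 11.30 ≈ 67 kt.
67 kt falls in the Category 1 band.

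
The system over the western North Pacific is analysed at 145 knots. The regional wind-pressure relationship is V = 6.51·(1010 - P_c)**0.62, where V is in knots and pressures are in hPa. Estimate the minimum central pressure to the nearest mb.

ΔP = (V / 6.51)^(1/0.62) = (145/6.51)^1.613.
145/6.51 = 22.273; 22.273^1.613 ≈ 149.23 mb.
P_c = 1010 − 149.23 = 860.77 ≈ 861 mb.

861 mb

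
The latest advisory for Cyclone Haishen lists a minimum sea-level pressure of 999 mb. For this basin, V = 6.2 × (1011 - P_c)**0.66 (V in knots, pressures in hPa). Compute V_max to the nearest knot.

32 kt

ΔP = 1011 − 999 = 12 mb.
12^0.66 ≈ 5.155.
V ≈ 6.2 × 5.155 ≈ 32.0 kt.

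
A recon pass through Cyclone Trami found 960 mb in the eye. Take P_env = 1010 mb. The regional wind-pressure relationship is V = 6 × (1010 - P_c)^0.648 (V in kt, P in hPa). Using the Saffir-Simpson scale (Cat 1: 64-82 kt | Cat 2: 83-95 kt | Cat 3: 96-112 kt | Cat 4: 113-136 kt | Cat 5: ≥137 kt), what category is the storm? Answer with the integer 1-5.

ΔP = 1010 − 960 = 50 mb.
V ≈ 6 × 50^0.648 = 6 × 12.62 ≈ 76 kt.
76 kt falls in the Category 1 band.

1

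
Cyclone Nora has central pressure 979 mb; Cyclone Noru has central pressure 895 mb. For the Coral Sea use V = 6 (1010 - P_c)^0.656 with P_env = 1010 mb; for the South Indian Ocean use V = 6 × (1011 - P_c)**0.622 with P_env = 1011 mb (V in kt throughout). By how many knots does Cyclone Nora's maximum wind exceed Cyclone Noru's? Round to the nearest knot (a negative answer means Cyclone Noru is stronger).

Cyclone Nora: ΔP = 31; V ≈ 6 × 31^0.656 ≈ 57.08 kt.
Cyclone Noru: ΔP = 116; V ≈ 6 × 116^0.622 ≈ 115.41 kt.
Difference ≈ 57.08 − 115.41 = -58.33 → -58 kt.

-58 kt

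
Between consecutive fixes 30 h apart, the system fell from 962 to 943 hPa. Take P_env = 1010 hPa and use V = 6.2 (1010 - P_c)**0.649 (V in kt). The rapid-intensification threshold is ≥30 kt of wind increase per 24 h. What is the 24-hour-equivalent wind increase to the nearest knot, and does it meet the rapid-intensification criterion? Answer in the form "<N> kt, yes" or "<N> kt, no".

15 kt, no

V₁: ΔP = 48, V ≈ 6.2 × 48^0.649 ≈ 76.47 kt.
V₂: ΔP = 67, V ≈ 6.2 × 67^0.649 ≈ 94.95 kt.
ΔV over 30 h = 18.48 kt → 24 h equivalent = 18.48 × 24/30 ≈ 14.78 kt.
15 kt < 30 kt ⇒ not rapid intensification.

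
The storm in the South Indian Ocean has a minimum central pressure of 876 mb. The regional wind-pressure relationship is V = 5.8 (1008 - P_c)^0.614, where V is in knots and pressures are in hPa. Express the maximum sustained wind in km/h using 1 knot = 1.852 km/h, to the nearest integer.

215 km/h

ΔP = 1008 − 876 = 132 mb.
V ≈ 5.8 × 132^0.614 = 5.8 × 20.046 ≈ 116.268 kt.
116.268 × 1.852 ≈ 215.33 km/h → 215 km/h.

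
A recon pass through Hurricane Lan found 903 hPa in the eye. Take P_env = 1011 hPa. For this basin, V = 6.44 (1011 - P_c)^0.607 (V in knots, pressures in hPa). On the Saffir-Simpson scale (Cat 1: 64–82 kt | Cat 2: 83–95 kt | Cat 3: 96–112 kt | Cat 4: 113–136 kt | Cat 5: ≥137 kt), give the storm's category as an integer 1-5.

ΔP = 1011 − 903 = 108 hPa.
V ≈ 6.44 × 108^0.607 = 6.44 × 17.15 ≈ 110 kt.
110 kt falls in the Category 3 band.

3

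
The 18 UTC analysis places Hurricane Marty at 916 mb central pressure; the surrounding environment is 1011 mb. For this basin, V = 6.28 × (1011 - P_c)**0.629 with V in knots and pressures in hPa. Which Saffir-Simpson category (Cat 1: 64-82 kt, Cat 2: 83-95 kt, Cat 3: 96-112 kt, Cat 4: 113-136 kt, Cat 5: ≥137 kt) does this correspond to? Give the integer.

ΔP = 1011 − 916 = 95 mb.
V ≈ 6.28 × 95^0.629 = 6.28 × 17.54 ≈ 110 kt.
110 kt falls in the Category 3 band.

3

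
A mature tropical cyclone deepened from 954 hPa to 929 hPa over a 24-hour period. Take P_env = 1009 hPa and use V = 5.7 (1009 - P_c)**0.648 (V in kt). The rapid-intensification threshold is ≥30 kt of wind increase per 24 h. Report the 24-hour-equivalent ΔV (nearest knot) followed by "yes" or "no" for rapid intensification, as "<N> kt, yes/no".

V₁: ΔP = 55, V ≈ 5.7 × 55^0.648 ≈ 76.49 kt.
V₂: ΔP = 80, V ≈ 5.7 × 80^0.648 ≈ 97.52 kt.
ΔV over 24 h = 21.03 kt → 24 h equivalent = 21.03 × 24/24 ≈ 21.03 kt.
21 kt < 30 kt ⇒ not rapid intensification.

21 kt, no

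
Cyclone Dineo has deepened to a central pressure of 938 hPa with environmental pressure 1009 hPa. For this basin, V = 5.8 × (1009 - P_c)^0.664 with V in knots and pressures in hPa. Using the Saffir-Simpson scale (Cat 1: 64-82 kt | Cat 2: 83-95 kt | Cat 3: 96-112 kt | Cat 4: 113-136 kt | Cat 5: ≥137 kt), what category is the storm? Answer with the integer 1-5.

ΔP = 1009 − 938 = 71 hPa.
V ≈ 5.8 × 71^0.664 = 5.8 × 16.95 ≈ 98 kt.
98 kt falls in the Category 3 band.

3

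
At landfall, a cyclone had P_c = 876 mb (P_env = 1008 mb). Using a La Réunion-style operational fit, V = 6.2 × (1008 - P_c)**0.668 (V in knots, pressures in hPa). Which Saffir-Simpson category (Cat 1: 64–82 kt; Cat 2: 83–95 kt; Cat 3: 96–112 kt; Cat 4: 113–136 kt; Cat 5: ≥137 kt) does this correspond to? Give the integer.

5

ΔP = 1008 − 876 = 132 mb.
V ≈ 6.2 × 132^0.668 = 6.2 × 26.09 ≈ 162 kt.
162 kt falls in the Category 5 band.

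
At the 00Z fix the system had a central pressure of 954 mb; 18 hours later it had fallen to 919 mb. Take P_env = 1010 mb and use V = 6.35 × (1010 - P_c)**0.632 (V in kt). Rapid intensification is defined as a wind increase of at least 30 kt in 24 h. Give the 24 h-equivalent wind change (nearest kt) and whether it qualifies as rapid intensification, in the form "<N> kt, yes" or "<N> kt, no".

39 kt, yes

V₁: ΔP = 56, V ≈ 6.35 × 56^0.632 ≈ 80.84 kt.
V₂: ΔP = 91, V ≈ 6.35 × 91^0.632 ≈ 109.87 kt.
ΔV over 18 h = 29.03 kt → 24 h equivalent = 29.03 × 24/18 ≈ 38.71 kt.
39 kt ≥ 30 kt ⇒ rapid intensification.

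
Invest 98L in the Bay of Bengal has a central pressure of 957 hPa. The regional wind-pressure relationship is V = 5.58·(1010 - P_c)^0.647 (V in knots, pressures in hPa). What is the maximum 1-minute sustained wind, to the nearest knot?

ΔP = 1010 − 957 = 53 hPa.
53^0.647 ≈ 13.050.
V ≈ 5.58 × 13.050 ≈ 72.8 kt.

73 kt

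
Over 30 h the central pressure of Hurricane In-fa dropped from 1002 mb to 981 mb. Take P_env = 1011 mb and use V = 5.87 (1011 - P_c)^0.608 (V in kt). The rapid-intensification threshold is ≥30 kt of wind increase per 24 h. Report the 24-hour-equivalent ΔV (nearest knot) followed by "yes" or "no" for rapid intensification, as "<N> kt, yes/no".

19 kt, no

V₁: ΔP = 9, V ≈ 5.87 × 9^0.608 ≈ 22.33 kt.
V₂: ΔP = 30, V ≈ 5.87 × 30^0.608 ≈ 46.42 kt.
ΔV over 30 h = 24.09 kt → 24 h equivalent = 24.09 × 24/30 ≈ 19.27 kt.
19 kt < 30 kt ⇒ not rapid intensification.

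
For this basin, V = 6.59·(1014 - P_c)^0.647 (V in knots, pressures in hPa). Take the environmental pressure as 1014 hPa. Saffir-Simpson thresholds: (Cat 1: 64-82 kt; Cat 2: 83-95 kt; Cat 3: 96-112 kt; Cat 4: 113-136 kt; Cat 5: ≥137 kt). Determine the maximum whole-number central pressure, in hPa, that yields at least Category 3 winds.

951 hPa

Category 3 begins at V = 96 kt.
Required ΔP = (96/6.59)^(1/0.647) = 14.568^1.546 ≈ 62.82 hPa.
P_c ≤ 1014 − 62.82 = 951.18, so the highest integer P_c is 951 hPa.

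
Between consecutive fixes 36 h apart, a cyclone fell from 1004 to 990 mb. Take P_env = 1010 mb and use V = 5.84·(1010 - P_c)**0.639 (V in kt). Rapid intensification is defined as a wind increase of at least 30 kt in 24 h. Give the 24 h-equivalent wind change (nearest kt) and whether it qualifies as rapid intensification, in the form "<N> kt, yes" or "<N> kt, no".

14 kt, no

V₁: ΔP = 6, V ≈ 5.84 × 6^0.639 ≈ 18.35 kt.
V₂: ΔP = 20, V ≈ 5.84 × 20^0.639 ≈ 39.61 kt.
ΔV over 36 h = 21.26 kt → 24 h equivalent = 21.26 × 24/36 ≈ 14.17 kt.
14 kt < 30 kt ⇒ not rapid intensification.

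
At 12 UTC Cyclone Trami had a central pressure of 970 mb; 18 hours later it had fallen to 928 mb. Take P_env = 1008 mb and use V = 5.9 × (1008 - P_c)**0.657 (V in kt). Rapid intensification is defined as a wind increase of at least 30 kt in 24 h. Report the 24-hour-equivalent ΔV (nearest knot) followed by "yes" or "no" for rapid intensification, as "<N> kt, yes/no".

54 kt, yes

V₁: ΔP = 38, V ≈ 5.9 × 38^0.657 ≈ 64.38 kt.
V₂: ΔP = 80, V ≈ 5.9 × 80^0.657 ≈ 105.00 kt.
ΔV over 18 h = 40.62 kt → 24 h equivalent = 40.62 × 24/18 ≈ 54.16 kt.
54 kt ≥ 30 kt ⇒ rapid intensification.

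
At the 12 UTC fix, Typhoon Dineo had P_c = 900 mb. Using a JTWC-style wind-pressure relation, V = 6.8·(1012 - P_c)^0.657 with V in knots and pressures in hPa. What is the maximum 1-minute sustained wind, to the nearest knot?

151 kt

ΔP = 1012 − 900 = 112 mb.
112^0.657 ≈ 22.199.
V ≈ 6.8 × 22.199 ≈ 151.0 kt.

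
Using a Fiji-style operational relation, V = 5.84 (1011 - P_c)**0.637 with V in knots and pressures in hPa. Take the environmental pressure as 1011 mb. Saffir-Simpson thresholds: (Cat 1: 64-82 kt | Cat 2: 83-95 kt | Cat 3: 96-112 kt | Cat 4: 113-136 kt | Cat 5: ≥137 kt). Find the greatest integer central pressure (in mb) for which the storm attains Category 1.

Category 1 begins at V = 64 kt.
Required ΔP = (64/5.84)^(1/0.637) = 10.959^1.570 ≈ 42.88 mb.
P_c ≤ 1011 − 42.88 = 968.12, so the highest integer P_c is 968 mb.

968 mb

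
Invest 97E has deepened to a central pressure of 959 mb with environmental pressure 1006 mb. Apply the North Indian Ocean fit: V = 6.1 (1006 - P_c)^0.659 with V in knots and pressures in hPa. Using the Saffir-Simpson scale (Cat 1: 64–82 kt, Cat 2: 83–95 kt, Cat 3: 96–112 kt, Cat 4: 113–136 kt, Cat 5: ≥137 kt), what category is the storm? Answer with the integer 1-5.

ΔP = 1006 − 959 = 47 mb.
V ≈ 6.1 × 47^0.659 = 6.1 × 12.64 ≈ 77 kt.
77 kt falls in the Category 1 band.

1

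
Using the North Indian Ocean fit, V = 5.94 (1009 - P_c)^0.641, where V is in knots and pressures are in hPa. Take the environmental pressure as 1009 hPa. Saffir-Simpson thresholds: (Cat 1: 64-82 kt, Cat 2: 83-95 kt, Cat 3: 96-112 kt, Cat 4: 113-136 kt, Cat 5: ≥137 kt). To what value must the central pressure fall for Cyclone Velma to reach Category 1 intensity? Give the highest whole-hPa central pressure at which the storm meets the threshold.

Category 1 begins at V = 64 kt.
Required ΔP = (64/5.94)^(1/0.641) = 10.774^1.560 ≈ 40.79 hPa.
P_c ≤ 1009 − 40.79 = 968.21, so the highest integer P_c is 968 hPa.

968 hPa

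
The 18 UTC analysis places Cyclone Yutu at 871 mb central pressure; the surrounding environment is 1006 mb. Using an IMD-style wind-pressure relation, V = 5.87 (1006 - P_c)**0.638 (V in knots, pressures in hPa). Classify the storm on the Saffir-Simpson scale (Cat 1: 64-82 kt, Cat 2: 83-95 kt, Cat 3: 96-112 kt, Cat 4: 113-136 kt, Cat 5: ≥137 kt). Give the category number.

ΔP = 1006 − 871 = 135 mb.
V ≈ 5.87 × 135^0.638 = 5.87 × 22.86 ≈ 134 kt.
134 kt falls in the Category 4 band.

4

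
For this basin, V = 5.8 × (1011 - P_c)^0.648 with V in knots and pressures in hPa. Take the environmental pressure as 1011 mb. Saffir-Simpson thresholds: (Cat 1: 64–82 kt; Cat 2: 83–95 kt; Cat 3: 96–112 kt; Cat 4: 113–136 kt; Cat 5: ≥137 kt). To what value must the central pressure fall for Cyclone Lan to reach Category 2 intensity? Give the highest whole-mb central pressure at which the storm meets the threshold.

Category 2 begins at V = 83 kt.
Required ΔP = (83/5.8)^(1/0.648) = 14.310^1.543 ≈ 60.73 mb.
P_c ≤ 1011 − 60.73 = 950.27, so the highest integer P_c is 950 mb.

950 mb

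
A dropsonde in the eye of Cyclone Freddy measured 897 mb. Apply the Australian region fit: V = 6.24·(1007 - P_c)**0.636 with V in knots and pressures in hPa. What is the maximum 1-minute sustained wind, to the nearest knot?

ΔP = 1007 − 897 = 110 mb.
110^0.636 ≈ 19.876.
V ≈ 6.24 × 19.876 ≈ 124.0 kt.

124 kt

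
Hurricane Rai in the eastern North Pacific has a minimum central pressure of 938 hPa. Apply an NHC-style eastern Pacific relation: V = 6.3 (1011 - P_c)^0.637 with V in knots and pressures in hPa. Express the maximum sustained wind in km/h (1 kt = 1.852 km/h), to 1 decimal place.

ΔP = 1011 − 938 = 73 hPa.
V ≈ 6.3 × 73^0.637 = 6.3 × 15.379 ≈ 96.890 kt.
96.890 × 1.852 ≈ 179.44 km/h → 179.4 km/h.

179.4 km/h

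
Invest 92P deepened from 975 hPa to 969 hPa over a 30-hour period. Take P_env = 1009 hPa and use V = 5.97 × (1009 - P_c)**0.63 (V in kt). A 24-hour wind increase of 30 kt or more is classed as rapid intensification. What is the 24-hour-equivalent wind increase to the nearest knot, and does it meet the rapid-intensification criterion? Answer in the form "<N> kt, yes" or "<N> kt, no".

5 kt, no

V₁: ΔP = 34, V ≈ 5.97 × 34^0.63 ≈ 55.06 kt.
V₂: ΔP = 40, V ≈ 5.97 × 40^0.63 ≈ 60.99 kt.
ΔV over 30 h = 5.93 kt → 24 h equivalent = 5.93 × 24/30 ≈ 4.74 kt.
5 kt < 30 kt ⇒ not rapid intensification.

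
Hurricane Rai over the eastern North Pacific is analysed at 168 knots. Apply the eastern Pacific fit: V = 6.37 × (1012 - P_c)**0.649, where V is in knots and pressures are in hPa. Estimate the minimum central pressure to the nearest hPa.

857 hPa

ΔP = (V / 6.37)^(1/0.649) = (168/6.37)^1.541.
168/6.37 = 26.374; 26.374^1.541 ≈ 154.80 hPa.
P_c = 1012 − 154.80 = 857.20 ≈ 857 hPa.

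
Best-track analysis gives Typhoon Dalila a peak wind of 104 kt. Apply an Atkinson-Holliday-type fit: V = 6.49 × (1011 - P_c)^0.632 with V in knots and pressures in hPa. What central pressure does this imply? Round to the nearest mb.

930 mb

ΔP = (V / 6.49)^(1/0.632) = (104/6.49)^1.582.
104/6.49 = 16.025; 16.025^1.582 ≈ 80.60 mb.
P_c = 1011 − 80.60 = 930.40 ≈ 930 mb.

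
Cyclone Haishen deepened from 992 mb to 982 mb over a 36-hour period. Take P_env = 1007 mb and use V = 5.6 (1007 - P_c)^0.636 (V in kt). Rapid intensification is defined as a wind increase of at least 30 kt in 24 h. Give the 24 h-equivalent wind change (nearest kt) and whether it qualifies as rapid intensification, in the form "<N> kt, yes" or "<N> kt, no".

V₁: ΔP = 15, V ≈ 5.6 × 15^0.636 ≈ 31.35 kt.
V₂: ΔP = 25, V ≈ 5.6 × 25^0.636 ≈ 43.38 kt.
ΔV over 36 h = 12.03 kt → 24 h equivalent = 12.03 × 24/36 ≈ 8.02 kt.
8 kt < 30 kt ⇒ not rapid intensification.

8 kt, no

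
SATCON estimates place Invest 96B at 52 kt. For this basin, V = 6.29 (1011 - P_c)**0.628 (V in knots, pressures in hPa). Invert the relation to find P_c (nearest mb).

ΔP = (V / 6.29)^(1/0.628) = (52/6.29)^1.592.
52/6.29 = 8.267; 8.267^1.592 ≈ 28.89 mb.
P_c = 1011 − 28.89 = 982.11 ≈ 982 mb.

982 mb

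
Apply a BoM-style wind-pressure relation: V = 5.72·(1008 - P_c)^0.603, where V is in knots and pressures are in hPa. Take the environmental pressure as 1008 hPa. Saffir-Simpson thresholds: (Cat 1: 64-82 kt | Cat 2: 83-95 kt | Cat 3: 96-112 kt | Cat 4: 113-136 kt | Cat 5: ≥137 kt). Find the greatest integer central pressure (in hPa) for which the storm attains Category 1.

953 hPa

Category 1 begins at V = 64 kt.
Required ΔP = (64/5.72)^(1/0.603) = 11.189^1.658 ≈ 54.86 hPa.
P_c ≤ 1008 − 54.86 = 953.14, so the highest integer P_c is 953 hPa.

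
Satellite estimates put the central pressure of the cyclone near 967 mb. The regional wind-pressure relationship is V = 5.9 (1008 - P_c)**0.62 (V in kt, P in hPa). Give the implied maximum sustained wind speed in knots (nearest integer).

59 kt

ΔP = 1008 − 967 = 41 mb.
41^0.62 ≈ 9.998.
V ≈ 5.9 × 9.998 ≈ 59.0 kt.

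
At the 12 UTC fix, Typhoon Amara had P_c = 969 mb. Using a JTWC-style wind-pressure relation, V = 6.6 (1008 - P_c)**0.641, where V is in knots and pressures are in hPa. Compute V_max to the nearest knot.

ΔP = 1008 − 969 = 39 mb.
39^0.641 ≈ 10.468.
V ≈ 6.6 × 10.468 ≈ 69.1 kt.

69 kt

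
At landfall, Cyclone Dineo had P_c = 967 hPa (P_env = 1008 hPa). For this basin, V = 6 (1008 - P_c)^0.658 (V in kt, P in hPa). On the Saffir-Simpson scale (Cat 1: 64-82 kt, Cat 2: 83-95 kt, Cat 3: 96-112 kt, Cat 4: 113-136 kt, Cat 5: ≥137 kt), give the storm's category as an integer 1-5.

1

ΔP = 1008 − 967 = 41 hPa.
V ≈ 6 × 41^0.658 = 6 × 11.51 ≈ 69 kt.
69 kt falls in the Category 1 band.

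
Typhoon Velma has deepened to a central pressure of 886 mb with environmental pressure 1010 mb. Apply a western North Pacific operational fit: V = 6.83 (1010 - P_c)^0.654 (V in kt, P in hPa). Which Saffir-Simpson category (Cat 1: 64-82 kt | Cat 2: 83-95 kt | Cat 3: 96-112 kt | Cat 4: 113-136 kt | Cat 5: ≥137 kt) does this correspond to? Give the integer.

5

ΔP = 1010 − 886 = 124 mb.
V ≈ 6.83 × 124^0.654 = 6.83 × 23.39 ≈ 160 kt.
160 kt falls in the Category 5 band.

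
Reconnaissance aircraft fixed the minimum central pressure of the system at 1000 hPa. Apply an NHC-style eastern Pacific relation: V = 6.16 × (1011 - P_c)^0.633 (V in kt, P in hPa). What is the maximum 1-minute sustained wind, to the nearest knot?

28 kt

ΔP = 1011 − 1000 = 11 hPa.
11^0.633 ≈ 4.562.
V ≈ 6.16 × 4.562 ≈ 28.1 kt.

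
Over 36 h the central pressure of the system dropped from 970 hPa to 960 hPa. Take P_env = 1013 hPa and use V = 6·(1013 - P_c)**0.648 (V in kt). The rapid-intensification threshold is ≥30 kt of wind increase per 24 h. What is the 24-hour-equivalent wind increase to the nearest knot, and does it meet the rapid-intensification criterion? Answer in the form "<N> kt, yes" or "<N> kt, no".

V₁: ΔP = 43, V ≈ 6 × 43^0.648 ≈ 68.65 kt.
V₂: ΔP = 53, V ≈ 6 × 53^0.648 ≈ 78.61 kt.
ΔV over 36 h = 9.96 kt → 24 h equivalent = 9.96 × 24/36 ≈ 6.64 kt.
7 kt < 30 kt ⇒ not rapid intensification.

7 kt, no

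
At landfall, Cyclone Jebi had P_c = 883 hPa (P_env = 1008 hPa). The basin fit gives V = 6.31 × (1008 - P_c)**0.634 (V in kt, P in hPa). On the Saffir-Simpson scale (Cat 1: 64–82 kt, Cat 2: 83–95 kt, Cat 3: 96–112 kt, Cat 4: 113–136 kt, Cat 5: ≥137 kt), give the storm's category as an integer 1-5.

ΔP = 1008 − 883 = 125 hPa.
V ≈ 6.31 × 125^0.634 = 6.31 × 21.35 ≈ 135 kt.
135 kt falls in the Category 4 band.

4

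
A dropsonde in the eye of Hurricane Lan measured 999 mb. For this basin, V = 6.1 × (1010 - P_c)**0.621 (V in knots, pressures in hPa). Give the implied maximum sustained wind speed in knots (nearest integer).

27 kt

ΔP = 1010 − 999 = 11 mb.
11^0.621 ≈ 4.433.
V ≈ 6.1 × 4.433 ≈ 27.0 kt.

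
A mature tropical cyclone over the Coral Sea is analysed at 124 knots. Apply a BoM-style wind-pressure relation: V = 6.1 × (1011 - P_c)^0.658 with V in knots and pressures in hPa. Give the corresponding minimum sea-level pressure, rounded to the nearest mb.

914 mb

ΔP = (V / 6.1)^(1/0.658) = (124/6.1)^1.520.
124/6.1 = 20.328; 20.328^1.520 ≈ 97.27 mb.
P_c = 1011 − 97.27 = 913.73 ≈ 914 mb.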